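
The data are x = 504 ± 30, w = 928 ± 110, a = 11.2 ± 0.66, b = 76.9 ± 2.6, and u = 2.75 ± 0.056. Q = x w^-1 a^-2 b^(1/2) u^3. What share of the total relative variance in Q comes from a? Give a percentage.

39.1%

(δQ/Q)² = (1·δx/x)² + (-1·δw/w)² + (-2·δa/a)² + (½·δb/b)² + (3·δu/u)²
  x term: (1×0.0595)² = 0.00354
  w term: (-1×0.119)² = 0.0141
  a term: (-2×0.0589)² = 0.0139
  b term: (0.5×0.0338)² = 0.000286
  u term: (3×0.0204)² = 0.00373
Total = 0.0355. Share from a = 0.0139/0.0355 = 0.391.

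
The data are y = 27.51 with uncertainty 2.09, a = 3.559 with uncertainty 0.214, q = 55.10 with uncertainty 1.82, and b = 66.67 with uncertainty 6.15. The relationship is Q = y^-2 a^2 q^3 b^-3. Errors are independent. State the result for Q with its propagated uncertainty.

0.009448 ± 0.00333

Each factor contributes (exponent × relative error)² to (δQ/Q)²:
  (-2·δy/y)² = (-2×0.0760)² = 0.0231;  (2·δa/a)² = (2×0.0601)² = 0.0145;  (3·δq/q)² = (3×0.0330)² = 0.00982;  (-3·δb/b)² = (-3×0.0922)² = 0.0766
δQ/Q = √(0.124) = 0.352
Q = 0.009448, so δQ = 0.352 × 0.009448 = 0.00333.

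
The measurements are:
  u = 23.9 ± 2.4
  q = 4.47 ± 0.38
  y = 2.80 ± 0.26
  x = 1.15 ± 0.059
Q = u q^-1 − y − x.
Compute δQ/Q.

Let p = u·q^-1 = 5.35. δp/p = √((1·δu/u)² + (-1·δq/q)²) = √(0.0101 + 0.00723) = 0.132, so δp = 0.703.
Q = p − y − x: δQ = √(δp² + δy² + δx²) = √(0.495 + 0.0676 + 0.00348) = 0.752
Q = 1.40, so δQ/Q = 0.752/1.40 = 0.539.

0.539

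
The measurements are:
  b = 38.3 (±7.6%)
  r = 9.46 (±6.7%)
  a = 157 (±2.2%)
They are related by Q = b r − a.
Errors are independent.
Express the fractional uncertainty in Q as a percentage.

Let p = b·r = 362. δp/p = √((1·δb/b)² + (1·δr/r)²) = √(0.00578 + 0.00449) = 0.101, so δp = 36.7.
Q = p − a: δQ = √(δp² + δa²) = √(1350 + 11.9) = 36.9
Q = 205, so δQ/Q = 36.9/205 = 0.180.

18.0%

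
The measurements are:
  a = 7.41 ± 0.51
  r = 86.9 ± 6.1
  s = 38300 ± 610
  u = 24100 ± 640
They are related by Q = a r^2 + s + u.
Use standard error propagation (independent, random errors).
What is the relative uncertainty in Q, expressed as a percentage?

7.43%

Let p = a·r^2 = 56000. δp/p = √((1·δa/a)² + (2·δr/r)²) = √(0.00474 + 0.0197) = 0.156, so δp = 8750.
Q = p + s + u: δQ = √(δp² + δs² + δu²) = √(7.65e+07 + 3.72e+05 + 4.1e+05) = 8790
Q = 1.18e+05, so δQ/Q = 8790/1.18e+05 = 0.0743.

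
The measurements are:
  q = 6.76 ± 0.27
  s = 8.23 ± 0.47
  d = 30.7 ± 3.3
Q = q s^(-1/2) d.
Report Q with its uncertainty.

Products/powers → add relative errors in quadrature, weighted by exponent:
  (1·δq/q)² = (1×0.0399)² = 0.00160;  (−½·δs/s)² = (-0.5×0.0571)² = 0.000815;  (1·δd/d)² = (1×0.107)² = 0.0116
δQ/Q = √(0.0140) = 0.118
Q = 72.3, so δQ = 0.118 × 72.3 = 8.55.

72.3 ± 8.55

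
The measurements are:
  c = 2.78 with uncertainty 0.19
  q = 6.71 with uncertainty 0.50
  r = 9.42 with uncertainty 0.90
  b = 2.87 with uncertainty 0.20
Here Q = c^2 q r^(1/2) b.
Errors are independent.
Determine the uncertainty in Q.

80.9

For a monomial Q ∝ c^2, q, r^(1/2), b, fractional errors add in quadrature:
  (2·δc/c)² = (2×0.0683)² = 0.0187;  (1·δq/q)² = (1×0.0745)² = 0.00555;  (½·δr/r)² = (0.5×0.0955)² = 0.00228;  (1·δb/b)² = (1×0.0697)² = 0.00486
δQ/Q = √(0.0314) = 0.177
Q = 457, so δQ = 0.177 × 457 = 80.9.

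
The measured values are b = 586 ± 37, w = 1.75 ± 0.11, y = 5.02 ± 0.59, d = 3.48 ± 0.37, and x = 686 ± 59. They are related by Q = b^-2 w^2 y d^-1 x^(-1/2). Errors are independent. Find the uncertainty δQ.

1.19e-07

For a monomial Q ∝ b^-2, w^2, y, d^-1, x^(-1/2), fractional errors add in quadrature:
  (-2·δb/b)² = (-2×0.0631)² = 0.0159;  (2·δw/w)² = (2×0.0629)² = 0.0158;  (1·δy/y)² = (1×0.118)² = 0.0138;  (-1·δd/d)² = (-1×0.106)² = 0.0113;  (−½·δx/x)² = (-0.5×0.0860)² = 0.00185
δQ/Q = √(0.0587) = 0.242
Q = 4.91e-07, so δQ = 0.242 × 4.91e-07 = 1.19e-07.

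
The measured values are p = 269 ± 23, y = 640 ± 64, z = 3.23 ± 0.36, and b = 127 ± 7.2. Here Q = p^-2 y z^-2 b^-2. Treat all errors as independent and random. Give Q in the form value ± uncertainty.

Relative error in a monomial: (δQ/Q)² = Σ (nᵢ · δxᵢ/xᵢ)².
  (-2·δp/p)² = (-2×0.0855)² = 0.0292;  (1·δy/y)² = (1×0.100)² = 0.0100;  (-2·δz/z)² = (-2×0.111)² = 0.0497;  (-2·δb/b)² = (-2×0.0567)² = 0.0129
δQ/Q = √(0.102) = 0.319
Q = 5.26e-08, so δQ = 0.319 × 5.26e-08 = 1.68e-08.

(5.26 ± 1.68) × 10^-8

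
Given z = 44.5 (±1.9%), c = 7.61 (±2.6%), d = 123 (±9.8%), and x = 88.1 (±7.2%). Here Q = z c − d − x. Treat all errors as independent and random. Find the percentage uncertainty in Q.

13.7%

Let p = z·c = 339. δp/p = √((1·δz/z)² + (1·δc/c)²) = √(0.000361 + 0.000676) = 0.0322, so δp = 10.9.
Q = p − d − x: δQ = √(δp² + δd² + δx²) = √(119 + 145 + 40.2) = 17.4
Q = 128, so δQ/Q = 17.4/128 = 0.137.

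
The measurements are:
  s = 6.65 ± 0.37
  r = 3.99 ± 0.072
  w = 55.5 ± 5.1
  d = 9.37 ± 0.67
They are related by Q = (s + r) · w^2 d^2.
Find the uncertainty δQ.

Let u = s + r = 10.6. δu = √(δs² + δr²) = √(0.137 + 0.00518) = 0.377, so δu/u = 0.0354.
Q is then a monomial in u, w, d:
δQ/Q = √((δu/u)² + (2·δw/w)² + (2·δd/d)²) = √(0.00126 + 0.0338 + 0.0205) = 0.236
Q = 2.88e+06, so δQ = 0.236 × 2.88e+06 = 6.78e+05.

6.78e+05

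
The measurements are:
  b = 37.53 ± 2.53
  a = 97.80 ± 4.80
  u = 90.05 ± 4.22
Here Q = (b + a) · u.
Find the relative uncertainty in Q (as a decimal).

Let w = b + a = 135.3. δw = √(δb² + δa²) = √(6.40 + 23.0) = 5.43, so δw/w = 0.0401.
Q is then a monomial in w, u:
δQ/Q = √((δw/w)² + (1·δu/u)²) = √(0.00161 + 0.00220) = 0.0617

0.0617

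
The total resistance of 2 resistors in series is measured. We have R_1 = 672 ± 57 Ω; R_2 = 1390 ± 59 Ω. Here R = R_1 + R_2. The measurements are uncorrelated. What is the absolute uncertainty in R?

82.0 Ω

R is a linear combination, so absolute uncertainties add in quadrature:
  (δR_1)² = 3250;  (δR_2)² = 3480
δR = √(6730) = 82.0 Ω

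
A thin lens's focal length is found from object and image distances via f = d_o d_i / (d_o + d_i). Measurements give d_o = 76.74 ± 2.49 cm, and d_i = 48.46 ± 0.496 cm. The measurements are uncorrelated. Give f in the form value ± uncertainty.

29.70 ± 0.417 cm

∂f/∂d_o = (d_i/(d_o+d_i))² = 0.150;  ∂f/∂d_i = (d_o/(d_o+d_i))² = 0.376
δf = √((∂f/∂d_o · δd_o)² + (∂f/∂d_i · δd_i)²) = √(0.139 + 0.0347) = 0.417 cm
f = 29.70 cm.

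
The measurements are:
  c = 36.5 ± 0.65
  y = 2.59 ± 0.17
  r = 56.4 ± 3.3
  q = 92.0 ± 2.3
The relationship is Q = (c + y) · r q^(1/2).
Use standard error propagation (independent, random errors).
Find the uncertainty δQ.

1320

Let u = c + y = 39.1. δu = √(δc² + δy²) = √(0.423 + 0.0289) = 0.672, so δu/u = 0.0172.
Q is then a monomial in u, r, q:
δQ/Q = √((δu/u)² + (1·δr/r)² + (½·δq/q)²) = √(0.000295 + 0.00342 + 0.000156) = 0.0623
Q = 21100, so δQ = 0.0623 × 21100 = 1320.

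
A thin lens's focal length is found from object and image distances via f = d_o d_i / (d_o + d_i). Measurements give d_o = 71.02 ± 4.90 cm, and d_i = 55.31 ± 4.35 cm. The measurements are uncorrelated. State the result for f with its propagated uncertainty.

∂f/∂d_o = (d_i/(d_o+d_i))² = 0.192;  ∂f/∂d_i = (d_o/(d_o+d_i))² = 0.316
δf = √((∂f/∂d_o · δd_o)² + (∂f/∂d_i · δd_i)²) = √(0.882 + 1.89) = 1.67 cm
f = 31.09 cm.

31.09 ± 1.67 cm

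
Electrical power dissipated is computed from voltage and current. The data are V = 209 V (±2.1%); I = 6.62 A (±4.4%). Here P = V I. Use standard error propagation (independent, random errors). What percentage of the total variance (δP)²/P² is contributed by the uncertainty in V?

18.6%

(δP/P)² = (1·δV/V)² + (1·δI/I)²
  V term: (1×0.0210)² = 0.000441
  I term: (1×0.0440)² = 0.00194
Total = 0.00238. Share from V = 0.000441/0.00238 = 0.186.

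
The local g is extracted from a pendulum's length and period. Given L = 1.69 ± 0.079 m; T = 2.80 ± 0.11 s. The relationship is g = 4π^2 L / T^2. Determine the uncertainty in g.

Each factor contributes (exponent × relative error)² to (δg/g)²:
  (1·δL/L)² = (1×0.0467)² = 0.00219;  (-2·δT/T)² = (-2×0.0393)² = 0.00617
δg/g = √(0.00836) = 0.0914
g = 8.51 m/s^2, so δg = 0.0914 × 8.51 = 0.778 m/s^2.

0.778 m/s^2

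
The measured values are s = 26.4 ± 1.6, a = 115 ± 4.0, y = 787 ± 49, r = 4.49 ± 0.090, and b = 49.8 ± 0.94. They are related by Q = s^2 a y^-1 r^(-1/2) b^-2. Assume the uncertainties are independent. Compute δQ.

0.00283

Relative error in a monomial: (δQ/Q)² = Σ (nᵢ · δxᵢ/xᵢ)².
  (2·δs/s)² = (2×0.0606)² = 0.0147;  (1·δa/a)² = (1×0.0348)² = 0.00121;  (-1·δy/y)² = (-1×0.0623)² = 0.00388;  (−½·δr/r)² = (-0.5×0.0200)² = 0.000100;  (-2·δb/b)² = (-2×0.0189)² = 0.00143
δQ/Q = √(0.0213) = 0.146
Q = 0.0194, so δQ = 0.146 × 0.0194 = 0.00283.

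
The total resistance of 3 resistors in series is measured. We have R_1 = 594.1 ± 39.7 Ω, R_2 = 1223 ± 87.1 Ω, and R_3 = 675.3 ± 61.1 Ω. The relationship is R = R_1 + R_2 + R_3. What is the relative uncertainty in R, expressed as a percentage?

Sums and differences: (δR)² = Σ (cᵢ δxᵢ)².
  (δR_1)² = 1580;  (δR_2)² = 7590;  (δR_3)² = 3730
δR = √(12900) = 114 Ω
R = 2492 Ω, so δR/R = 114/2492 = 0.0456.

4.56%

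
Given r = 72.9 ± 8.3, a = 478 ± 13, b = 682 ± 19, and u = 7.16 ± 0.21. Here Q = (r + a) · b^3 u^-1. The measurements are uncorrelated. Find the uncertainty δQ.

Let w = r + a = 551. δw = √(δr² + δa²) = √(68.9 + 169) = 15.4, so δw/w = 0.0280.
Q is then a monomial in w, b, u:
δQ/Q = √((δw/w)² + (3·δb/b)² + (-1·δu/u)²) = √(0.000784 + 0.00699 + 0.000860) = 0.0929
Q = 2.44e+10, so δQ = 0.0929 × 2.44e+10 = 2.27e+09.

2.27e+09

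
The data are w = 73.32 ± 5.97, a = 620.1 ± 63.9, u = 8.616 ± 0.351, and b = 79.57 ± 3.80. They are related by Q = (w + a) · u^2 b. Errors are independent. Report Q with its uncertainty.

Let h = w + a = 693.4. δh = √(δw² + δa²) = √(35.6 + 4080) = 64.2, so δh/h = 0.0926.
Q is then a monomial in h, u, b:
δQ/Q = √((δh/h)² + (2·δu/u)² + (1·δb/b)²) = √(0.00857 + 0.00664 + 0.00228) = 0.132
Q = 4.096e+06, so δQ = 0.132 × 4.096e+06 = 5.42e+05.

(4.096 ± 0.542) × 10^6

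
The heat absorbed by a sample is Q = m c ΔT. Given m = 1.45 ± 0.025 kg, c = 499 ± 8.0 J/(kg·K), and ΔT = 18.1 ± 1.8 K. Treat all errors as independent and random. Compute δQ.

Relative error in a monomial: (δQ/Q)² = Σ (nᵢ · δxᵢ/xᵢ)².
  (1·δm/m)² = (1×0.0172)² = 0.000297;  (1·δc/c)² = (1×0.0160)² = 0.000257;  (1·δΔT/ΔT)² = (1×0.0994)² = 0.00989
δQ/Q = √(0.0104) = 0.102
Q = 13100 J, so δQ = 0.102 × 13100 = 1340 J.

1340 J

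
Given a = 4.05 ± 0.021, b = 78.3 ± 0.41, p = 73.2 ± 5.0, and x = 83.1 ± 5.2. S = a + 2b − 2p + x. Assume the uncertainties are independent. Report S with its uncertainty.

97.3 ± 11.3

Each term contributes (cᵢ δxᵢ)² to (δS)²:
  (δa)² = 0.000441;  (2·δb)² = 0.672;  (2·δp)² = 100;  (δx)² = 27.0
δS = √(128) = 11.3
S = 97.3.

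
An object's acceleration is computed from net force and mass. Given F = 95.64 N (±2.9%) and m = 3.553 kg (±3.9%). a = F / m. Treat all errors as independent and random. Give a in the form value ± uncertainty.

Each factor contributes (exponent × relative error)² to (δa/a)²:
  (1·δF/F)² = (1×0.0290)² = 0.000841;  (-1·δm/m)² = (-1×0.0390)² = 0.00152
δa/a = √(0.00236) = 0.0486
a = 26.92 m/s^2, so δa = 0.0486 × 26.92 = 1.31 m/s^2.

26.92 ± 1.31 m/s^2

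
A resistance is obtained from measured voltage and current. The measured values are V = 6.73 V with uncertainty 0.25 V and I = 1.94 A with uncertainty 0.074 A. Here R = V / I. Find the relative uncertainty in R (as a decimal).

0.0532

R is a product of powers, so relative uncertainties combine in quadrature:
  (1·δV/V)² = (1×0.0371)² = 0.00138;  (-1·δI/I)² = (-1×0.0381)² = 0.00145
δR/R = √(0.00283) = 0.0532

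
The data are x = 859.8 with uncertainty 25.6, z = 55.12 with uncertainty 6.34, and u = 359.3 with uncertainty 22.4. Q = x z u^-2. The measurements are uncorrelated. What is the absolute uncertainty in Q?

Since Q is a product/quotient, work with relative uncertainties:
  (1·δx/x)² = (1×0.0298)² = 0.000887;  (1·δz/z)² = (1×0.115)² = 0.0132;  (-2·δu/u)² = (-2×0.0623)² = 0.0155
δQ/Q = √(0.0297) = 0.172
Q = 0.3671, so δQ = 0.172 × 0.3671 = 0.0632.

0.0632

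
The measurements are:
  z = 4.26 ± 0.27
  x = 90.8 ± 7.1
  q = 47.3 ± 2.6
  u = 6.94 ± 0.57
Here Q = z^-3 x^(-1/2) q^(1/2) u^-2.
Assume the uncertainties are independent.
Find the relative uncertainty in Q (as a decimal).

For a monomial Q ∝ z^-3, x^(-1/2), q^(1/2), u^-2, fractional errors add in quadrature:
  (-3·δz/z)² = (-3×0.0634)² = 0.0362;  (−½·δx/x)² = (-0.5×0.0782)² = 0.00153;  (½·δq/q)² = (0.5×0.0550)² = 0.000755;  (-2·δu/u)² = (-2×0.0821)² = 0.0270
δQ/Q = √(0.0654) = 0.256

0.256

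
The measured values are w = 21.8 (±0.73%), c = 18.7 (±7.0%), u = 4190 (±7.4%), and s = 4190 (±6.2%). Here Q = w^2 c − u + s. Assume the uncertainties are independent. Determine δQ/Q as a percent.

Let p = w^2·c = 8890. δp/p = √((2·δw/w)² + (1·δc/c)²) = √(0.000213 + 0.00490) = 0.0715, so δp = 635.
Q = p − u + s: δQ = √(δp² + δu² + δs²) = √(4.04e+05 + 96100 + 67500) = 753
Q = 8890, so δQ/Q = 753/8890 = 0.0848.

8.48%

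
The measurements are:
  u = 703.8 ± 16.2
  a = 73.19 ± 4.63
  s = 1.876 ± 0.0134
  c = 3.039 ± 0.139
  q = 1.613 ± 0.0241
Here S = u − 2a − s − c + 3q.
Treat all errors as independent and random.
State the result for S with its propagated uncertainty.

For a sum/difference, combine absolute errors in quadrature:
  (δu)² = 262;  (2·δa)² = 85.7;  (δs)² = 0.000180;  (δc)² = 0.0193;  (3·δq)² = 0.00523
δS = √(348) = 18.7
S = 557.3.

557.3 ± 18.7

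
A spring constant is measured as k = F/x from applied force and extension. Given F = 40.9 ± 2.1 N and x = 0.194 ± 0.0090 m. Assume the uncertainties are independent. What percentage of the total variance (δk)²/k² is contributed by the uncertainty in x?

(δk/k)² = (1·δF/F)² + (-1·δx/x)²
  F term: (1×0.0513)² = 0.00264
  x term: (-1×0.0464)² = 0.00215
Total = 0.00479. Share from x = 0.00215/0.00479 = 0.449.

44.9%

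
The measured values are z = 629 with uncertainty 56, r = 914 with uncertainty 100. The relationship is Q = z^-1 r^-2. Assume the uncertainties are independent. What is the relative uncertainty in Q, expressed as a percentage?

23.6%

Products/powers → add relative errors in quadrature, weighted by exponent:
  (-1·δz/z)² = (-1×0.0890)² = 0.00793;  (-2·δr/r)² = (-2×0.109)² = 0.0479
δQ/Q = √(0.0558) = 0.236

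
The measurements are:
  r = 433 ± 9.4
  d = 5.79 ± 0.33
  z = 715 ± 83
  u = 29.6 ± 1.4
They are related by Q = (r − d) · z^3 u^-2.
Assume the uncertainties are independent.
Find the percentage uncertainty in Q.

Let w = r − d = 427. δw = √(δr² + δd²) = √(88.4 + 0.109) = 9.41, so δw/w = 0.0220.
Q is then a monomial in w, z, u:
δQ/Q = √((δw/w)² + (3·δz/z)² + (-2·δu/u)²) = √(0.000485 + 0.121 + 0.00895) = 0.362

36.2%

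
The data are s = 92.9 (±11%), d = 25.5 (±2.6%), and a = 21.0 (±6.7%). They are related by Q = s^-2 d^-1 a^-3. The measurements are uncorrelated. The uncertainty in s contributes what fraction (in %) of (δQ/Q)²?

54.1%

(δQ/Q)² = (-2·δs/s)² + (-1·δd/d)² + (-3·δa/a)²
  s term: (-2×0.110)² = 0.0484
  d term: (-1×0.0260)² = 0.000676
  a term: (-3×0.0670)² = 0.0404
Total = 0.0895. Share from s = 0.0484/0.0895 = 0.541.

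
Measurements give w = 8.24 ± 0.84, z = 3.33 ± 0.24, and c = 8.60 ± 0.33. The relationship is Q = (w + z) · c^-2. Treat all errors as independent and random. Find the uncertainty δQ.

0.0168

Let u = w + z = 11.6. δu = √(δw² + δz²) = √(0.706 + 0.0576) = 0.874, so δu/u = 0.0755.
Q is then a monomial in u, c:
δQ/Q = √((δu/u)² + (-2·δc/c)²) = √(0.00570 + 0.00589) = 0.108
Q = 0.156, so δQ = 0.108 × 0.156 = 0.0168.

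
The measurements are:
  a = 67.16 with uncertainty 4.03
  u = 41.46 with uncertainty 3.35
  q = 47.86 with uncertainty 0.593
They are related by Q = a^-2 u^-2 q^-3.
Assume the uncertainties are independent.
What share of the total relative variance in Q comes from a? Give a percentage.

34.4%

(δQ/Q)² = (-2·δa/a)² + (-2·δu/u)² + (-3·δq/q)²
  a term: (-2×0.0600)² = 0.0144
  u term: (-2×0.0808)² = 0.0261
  q term: (-3×0.0124)² = 0.00138
Total = 0.0419. Share from a = 0.0144/0.0419 = 0.344.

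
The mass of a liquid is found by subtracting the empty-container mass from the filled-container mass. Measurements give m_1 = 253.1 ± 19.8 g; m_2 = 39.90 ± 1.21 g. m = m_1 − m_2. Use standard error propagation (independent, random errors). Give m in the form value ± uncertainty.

213.2 ± 19.8 g

Sums and differences: (δm)² = Σ (cᵢ δxᵢ)².
  (δm_1)² = 392;  (δm_2)² = 1.46
δm = √(394) = 19.8 g
m = 213.2 g.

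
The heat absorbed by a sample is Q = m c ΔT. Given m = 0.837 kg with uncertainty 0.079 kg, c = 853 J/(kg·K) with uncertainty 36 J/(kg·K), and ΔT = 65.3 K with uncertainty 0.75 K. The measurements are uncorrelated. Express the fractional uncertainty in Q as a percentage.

For a monomial Q ∝ m, c, ΔT, fractional errors add in quadrature:
  (1·δm/m)² = (1×0.0944)² = 0.00891;  (1·δc/c)² = (1×0.0422)² = 0.00178;  (1·δΔT/ΔT)² = (1×0.0115)² = 0.000132
δQ/Q = √(0.0108) = 0.104

10.4%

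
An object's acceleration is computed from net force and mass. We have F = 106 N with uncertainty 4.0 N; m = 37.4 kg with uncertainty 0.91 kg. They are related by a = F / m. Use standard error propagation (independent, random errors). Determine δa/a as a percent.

Relative error in a monomial: (δa/a)² = Σ (nᵢ · δxᵢ/xᵢ)².
  (1·δF/F)² = (1×0.0377)² = 0.00142;  (-1·δm/m)² = (-1×0.0243)² = 0.000592
δa/a = √(0.00202) = 0.0449

4.49%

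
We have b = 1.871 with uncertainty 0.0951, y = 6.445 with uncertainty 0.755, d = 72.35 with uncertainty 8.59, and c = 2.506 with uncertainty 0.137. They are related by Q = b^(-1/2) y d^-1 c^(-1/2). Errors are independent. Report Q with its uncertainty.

Since Q is a product/quotient, work with relative uncertainties:
  (−½·δb/b)² = (-0.5×0.0508)² = 0.000646;  (1·δy/y)² = (1×0.117)² = 0.0137;  (-1·δd/d)² = (-1×0.119)² = 0.0141;  (−½·δc/c)² = (-0.5×0.0547)² = 0.000747
δQ/Q = √(0.0292) = 0.171
Q = 0.04114, so δQ = 0.171 × 0.04114 = 0.00703.

0.04114 ± 0.00703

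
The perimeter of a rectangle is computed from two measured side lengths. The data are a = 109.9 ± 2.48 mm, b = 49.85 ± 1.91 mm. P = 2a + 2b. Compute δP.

Absolute uncertainties add in quadrature for a linear combination:
  (2·δa)² = 24.6;  (2·δb)² = 14.6
δP = √(39.2) = 6.26 mm

6.26 mm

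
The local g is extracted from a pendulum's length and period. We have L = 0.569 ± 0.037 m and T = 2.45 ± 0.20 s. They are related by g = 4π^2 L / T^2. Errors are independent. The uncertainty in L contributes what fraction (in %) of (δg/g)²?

13.7%

(δg/g)² = (1·δL/L)² + (-2·δT/T)²
  L term: (1×0.0650)² = 0.00423
  T term: (-2×0.0816)² = 0.0267
Total = 0.0309. Share from L = 0.00423/0.0309 = 0.137.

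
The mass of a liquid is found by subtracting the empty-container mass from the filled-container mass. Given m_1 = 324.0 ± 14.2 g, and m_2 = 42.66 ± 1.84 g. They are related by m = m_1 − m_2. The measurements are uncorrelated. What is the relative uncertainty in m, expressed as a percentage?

5.09%

Sums and differences: (δm)² = Σ (cᵢ δxᵢ)².
  (δm_1)² = 202;  (δm_2)² = 3.39
δm = √(205) = 14.3 g
m = 281.3 g, so δm/m = 14.3/281.3 = 0.0509.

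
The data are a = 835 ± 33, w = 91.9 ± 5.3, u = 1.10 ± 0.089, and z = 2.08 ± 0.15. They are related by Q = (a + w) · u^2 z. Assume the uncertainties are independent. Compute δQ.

422

Let h = a + w = 927. δh = √(δa² + δw²) = √(1090 + 28.1) = 33.4, so δh/h = 0.0361.
Q is then a monomial in h, u, z:
δQ/Q = √((δh/h)² + (2·δu/u)² + (1·δz/z)²) = √(0.00130 + 0.0262 + 0.00520) = 0.181
Q = 2330, so δQ = 0.181 × 2330 = 422.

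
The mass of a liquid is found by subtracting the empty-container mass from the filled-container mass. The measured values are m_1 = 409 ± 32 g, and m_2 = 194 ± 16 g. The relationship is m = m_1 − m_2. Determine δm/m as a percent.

m is a linear combination, so absolute uncertainties add in quadrature:
  (δm_1)² = 1020;  (δm_2)² = 256
δm = √(1280) = 35.8 g
m = 215 g, so δm/m = 35.8/215 = 0.166.

16.6%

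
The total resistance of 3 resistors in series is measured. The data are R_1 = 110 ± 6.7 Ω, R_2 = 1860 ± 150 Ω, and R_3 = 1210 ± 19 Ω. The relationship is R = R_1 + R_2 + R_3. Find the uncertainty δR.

For a sum/difference, combine absolute errors in quadrature:
  (δR_1)² = 44.9;  (δR_2)² = 22500;  (δR_3)² = 361
δR = √(22900) = 151 Ω

151 Ω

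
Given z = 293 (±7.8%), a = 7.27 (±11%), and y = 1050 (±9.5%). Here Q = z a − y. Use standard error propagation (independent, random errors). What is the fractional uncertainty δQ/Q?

Let p = z·a = 2130. δp/p = √((1·δz/z)² + (1·δa/a)²) = √(0.00608 + 0.0121) = 0.135, so δp = 287.
Q = p − y: δQ = √(δp² + δy²) = √(82500 + 9950) = 304
Q = 1080, so δQ/Q = 304/1080 = 0.282.

0.282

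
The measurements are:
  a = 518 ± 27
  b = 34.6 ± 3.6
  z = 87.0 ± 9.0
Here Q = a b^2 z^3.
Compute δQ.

1.54e+11

Products/powers → add relative errors in quadrature, weighted by exponent:
  (1·δa/a)² = (1×0.0521)² = 0.00272;  (2·δb/b)² = (2×0.104)² = 0.0433;  (3·δz/z)² = (3×0.103)² = 0.0963
δQ/Q = √(0.142) = 0.377
Q = 4.08e+11, so δQ = 0.377 × 4.08e+11 = 1.54e+11.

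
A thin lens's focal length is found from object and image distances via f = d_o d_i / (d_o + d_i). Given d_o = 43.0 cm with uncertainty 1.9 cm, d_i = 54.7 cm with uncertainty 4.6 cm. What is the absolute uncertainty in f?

∂f/∂d_o = (d_i/(d_o+d_i))² = 0.313;  ∂f/∂d_i = (d_o/(d_o+d_i))² = 0.194
δf = √((∂f/∂d_o · δd_o)² + (∂f/∂d_i · δd_i)²) = √(0.355 + 0.794) = 1.07 cm

1.07 cm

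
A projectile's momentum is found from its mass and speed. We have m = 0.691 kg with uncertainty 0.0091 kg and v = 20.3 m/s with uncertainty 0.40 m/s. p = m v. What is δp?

0.332 kg·m/s

Products/powers → add relative errors in quadrature, weighted by exponent:
  (1·δm/m)² = (1×0.0132)² = 0.000173;  (1·δv/v)² = (1×0.0197)² = 0.000388
δp/p = √(0.000562) = 0.0237
p = 14.0 kg·m/s, so δp = 0.0237 × 14.0 = 0.332 kg·m/s.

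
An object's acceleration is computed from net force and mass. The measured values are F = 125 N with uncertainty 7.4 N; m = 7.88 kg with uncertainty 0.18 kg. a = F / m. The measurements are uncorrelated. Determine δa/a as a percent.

Relative error in a monomial: (δa/a)² = Σ (nᵢ · δxᵢ/xᵢ)².
  (1·δF/F)² = (1×0.0592)² = 0.00350;  (-1·δm/m)² = (-1×0.0228)² = 0.000522
δa/a = √(0.00403) = 0.0635

6.35%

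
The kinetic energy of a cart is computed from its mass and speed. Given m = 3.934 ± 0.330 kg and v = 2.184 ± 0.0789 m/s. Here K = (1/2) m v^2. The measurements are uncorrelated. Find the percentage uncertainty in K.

11.1%

Relative error in a monomial: (δK/K)² = Σ (nᵢ · δxᵢ/xᵢ)².
  (1·δm/m)² = (1×0.0839)² = 0.00704;  (2·δv/v)² = (2×0.0361)² = 0.00522
δK/K = √(0.0123) = 0.111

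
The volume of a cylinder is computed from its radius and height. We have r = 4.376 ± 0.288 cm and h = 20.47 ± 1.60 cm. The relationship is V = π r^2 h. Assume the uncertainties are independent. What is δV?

189 cm^3

Products/powers → add relative errors in quadrature, weighted by exponent:
  (2·δr/r)² = (2×0.0658)² = 0.0173;  (1·δh/h)² = (1×0.0782)² = 0.00611
δV/V = √(0.0234) = 0.153
V = 1231 cm^3, so δV = 0.153 × 1231 = 189 cm^3.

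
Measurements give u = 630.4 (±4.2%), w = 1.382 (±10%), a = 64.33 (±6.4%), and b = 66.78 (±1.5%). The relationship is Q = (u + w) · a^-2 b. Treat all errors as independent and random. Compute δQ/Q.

Let h = u + w = 631.8. δh = √(δu² + δw²) = √(701 + 0.0191) = 26.5, so δh/h = 0.0419.
Q is then a monomial in h, a, b:
δQ/Q = √((δh/h)² + (-2·δa/a)² + (1·δb/b)²) = √(0.00176 + 0.0164 + 0.000225) = 0.136

0.136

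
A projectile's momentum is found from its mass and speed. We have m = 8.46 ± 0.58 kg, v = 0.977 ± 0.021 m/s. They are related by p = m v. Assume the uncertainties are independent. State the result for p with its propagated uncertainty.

8.27 ± 0.594 kg·m/s

p is a product of powers, so relative uncertainties combine in quadrature:
  (1·δm/m)² = (1×0.0686)² = 0.00470;  (1·δv/v)² = (1×0.0215)² = 0.000462
δp/p = √(0.00516) = 0.0718
p = 8.27 kg·m/s, so δp = 0.0718 × 8.27 = 0.594 kg·m/s.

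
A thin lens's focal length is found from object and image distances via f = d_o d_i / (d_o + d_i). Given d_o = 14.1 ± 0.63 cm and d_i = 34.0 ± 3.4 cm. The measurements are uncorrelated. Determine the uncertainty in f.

0.429 cm

∂f/∂d_o = (d_i/(d_o+d_i))² = 0.500;  ∂f/∂d_i = (d_o/(d_o+d_i))² = 0.0859
δf = √((∂f/∂d_o · δd_o)² + (∂f/∂d_i · δd_i)²) = √(0.0991 + 0.0854) = 0.429 cm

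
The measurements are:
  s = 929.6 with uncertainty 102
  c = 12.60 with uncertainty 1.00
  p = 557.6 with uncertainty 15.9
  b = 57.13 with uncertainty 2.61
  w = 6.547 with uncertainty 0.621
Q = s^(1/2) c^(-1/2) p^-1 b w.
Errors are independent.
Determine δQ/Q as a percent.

12.8%

Products/powers → add relative errors in quadrature, weighted by exponent:
  (½·δs/s)² = (0.5×0.110)² = 0.00301;  (−½·δc/c)² = (-0.5×0.0794)² = 0.00157;  (-1·δp/p)² = (-1×0.0285)² = 0.000813;  (1·δb/b)² = (1×0.0457)² = 0.00209;  (1·δw/w)² = (1×0.0949)² = 0.00900
δQ/Q = √(0.0165) = 0.128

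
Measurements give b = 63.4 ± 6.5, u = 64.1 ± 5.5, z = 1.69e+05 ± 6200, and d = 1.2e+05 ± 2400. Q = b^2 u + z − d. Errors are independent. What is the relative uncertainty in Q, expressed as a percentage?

18.8%

Let p = b^2·u = 2.58e+05. δp/p = √((2·δb/b)² + (1·δu/u)²) = √(0.0420 + 0.00736) = 0.222, so δp = 57300.
Q = p + z − d: δQ = √(δp² + δz² + δd²) = √(3.28e+09 + 3.84e+07 + 5.76e+06) = 57700
Q = 3.07e+05, so δQ/Q = 57700/3.07e+05 = 0.188.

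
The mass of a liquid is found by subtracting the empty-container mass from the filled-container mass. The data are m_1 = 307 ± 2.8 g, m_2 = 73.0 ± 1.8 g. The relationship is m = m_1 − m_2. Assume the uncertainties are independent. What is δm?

3.33 g

Sums and differences: (δm)² = Σ (cᵢ δxᵢ)².
  (δm_1)² = 7.84;  (δm_2)² = 3.24
δm = √(11.1) = 3.33 g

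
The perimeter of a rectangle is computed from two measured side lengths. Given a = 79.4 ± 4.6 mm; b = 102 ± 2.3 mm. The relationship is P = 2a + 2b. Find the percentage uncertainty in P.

2.84%

For a sum/difference, combine absolute errors in quadrature:
  (2·δa)² = 84.6;  (2·δb)² = 21.2
δP = √(106) = 10.3 mm
P = 363 mm, so δP/P = 10.3/363 = 0.0284.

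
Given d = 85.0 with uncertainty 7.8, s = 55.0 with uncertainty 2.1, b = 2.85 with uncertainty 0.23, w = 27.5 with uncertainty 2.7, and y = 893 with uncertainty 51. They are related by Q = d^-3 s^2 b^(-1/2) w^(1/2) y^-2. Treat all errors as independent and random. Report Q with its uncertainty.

Q is a product of powers, so relative uncertainties combine in quadrature:
  (-3·δd/d)² = (-3×0.0918)² = 0.0758;  (2·δs/s)² = (2×0.0382)² = 0.00583;  (−½·δb/b)² = (-0.5×0.0807)² = 0.00163;  (½·δw/w)² = (0.5×0.0982)² = 0.00241;  (-2·δy/y)² = (-2×0.0571)² = 0.0130
δQ/Q = √(0.0987) = 0.314
Q = 1.92e-08, so δQ = 0.314 × 1.92e-08 = 6.03e-09.

(1.92 ± 0.603) × 10^-8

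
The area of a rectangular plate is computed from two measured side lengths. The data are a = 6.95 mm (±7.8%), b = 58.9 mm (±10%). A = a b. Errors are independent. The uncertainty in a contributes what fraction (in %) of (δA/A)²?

37.8%

(δA/A)² = (1·δa/a)² + (1·δb/b)²
  a term: (1×0.0780)² = 0.00608
  b term: (1×0.100)² = 0.0100
Total = 0.0161. Share from a = 0.00608/0.0161 = 0.378.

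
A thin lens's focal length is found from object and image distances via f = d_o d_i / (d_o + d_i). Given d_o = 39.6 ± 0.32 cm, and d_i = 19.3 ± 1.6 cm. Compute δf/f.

∂f/∂d_o = (d_i/(d_o+d_i))² = 0.107;  ∂f/∂d_i = (d_o/(d_o+d_i))² = 0.452
δf = √((∂f/∂d_o · δd_o)² + (∂f/∂d_i · δd_i)²) = √(0.00118 + 0.523) = 0.724 cm
f = 13.0 cm, so δf/f = 0.724/13.0 = 0.0558.

0.0558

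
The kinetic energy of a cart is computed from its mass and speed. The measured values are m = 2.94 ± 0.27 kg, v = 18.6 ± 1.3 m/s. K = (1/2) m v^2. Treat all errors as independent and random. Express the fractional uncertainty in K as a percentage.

Each factor contributes (exponent × relative error)² to (δK/K)²:
  (1·δm/m)² = (1×0.0918)² = 0.00843;  (2·δv/v)² = (2×0.0699)² = 0.0195
δK/K = √(0.0280) = 0.167

16.7%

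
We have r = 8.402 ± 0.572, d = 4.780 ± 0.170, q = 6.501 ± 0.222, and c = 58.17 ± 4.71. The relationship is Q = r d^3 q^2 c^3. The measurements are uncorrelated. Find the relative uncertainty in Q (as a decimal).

Each factor contributes (exponent × relative error)² to (δQ/Q)²:
  (1·δr/r)² = (1×0.0681)² = 0.00463;  (3·δd/d)² = (3×0.0356)² = 0.0114;  (2·δq/q)² = (2×0.0341)² = 0.00466;  (3·δc/c)² = (3×0.0810)² = 0.0590
δQ/Q = √(0.0797) = 0.282

0.282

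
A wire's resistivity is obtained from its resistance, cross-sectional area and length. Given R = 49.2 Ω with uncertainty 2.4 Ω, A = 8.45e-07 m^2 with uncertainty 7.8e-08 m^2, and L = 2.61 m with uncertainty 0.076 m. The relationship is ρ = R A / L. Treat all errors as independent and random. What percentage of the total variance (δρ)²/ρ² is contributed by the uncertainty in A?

(δρ/ρ)² = (1·δR/R)² + (1·δA/A)² + (-1·δL/L)²
  R term: (1×0.0488)² = 0.00238
  A term: (1×0.0923)² = 0.00852
  L term: (-1×0.0291)² = 0.000848
Total = 0.0117. Share from A = 0.00852/0.0117 = 0.725.

72.5%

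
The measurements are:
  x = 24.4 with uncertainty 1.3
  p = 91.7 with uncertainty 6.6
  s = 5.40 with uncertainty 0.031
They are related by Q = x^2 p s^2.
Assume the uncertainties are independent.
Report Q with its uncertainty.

Q is a product of powers, so relative uncertainties combine in quadrature:
  (2·δx/x)² = (2×0.0533)² = 0.0114;  (1·δp/p)² = (1×0.0720)² = 0.00518;  (2·δs/s)² = (2×0.00574)² = 0.000132
δQ/Q = √(0.0167) = 0.129
Q = 1.59e+06, so δQ = 0.129 × 1.59e+06 = 2.06e+05.

(1.59 ± 0.206) × 10^6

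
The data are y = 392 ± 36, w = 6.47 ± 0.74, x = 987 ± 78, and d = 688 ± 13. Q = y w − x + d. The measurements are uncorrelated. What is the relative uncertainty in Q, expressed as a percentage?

Let p = y·w = 2540. δp/p = √((1·δy/y)² + (1·δw/w)²) = √(0.00843 + 0.0131) = 0.147, so δp = 372.
Q = p − x + d: δQ = √(δp² + δx² + δd²) = √(1.38e+05 + 6080 + 169) = 380
Q = 2240, so δQ/Q = 380/2240 = 0.170.

17.0%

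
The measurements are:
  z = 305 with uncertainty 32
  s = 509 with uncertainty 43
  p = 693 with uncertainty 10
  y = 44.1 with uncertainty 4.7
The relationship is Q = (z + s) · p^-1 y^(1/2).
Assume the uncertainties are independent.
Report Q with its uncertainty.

7.80 ± 0.670

Let u = z + s = 814. δu = √(δz² + δs²) = √(1020 + 1850) = 53.6, so δu/u = 0.0658.
Q is then a monomial in u, p, y:
δQ/Q = √((δu/u)² + (-1·δp/p)² + (½·δy/y)²) = √(0.00434 + 0.000208 + 0.00284) = 0.0859
Q = 7.80, so δQ = 0.0859 × 7.80 = 0.670.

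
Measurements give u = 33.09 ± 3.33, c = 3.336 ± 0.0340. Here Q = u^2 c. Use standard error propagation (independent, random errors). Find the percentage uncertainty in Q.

Each factor contributes (exponent × relative error)² to (δQ/Q)²:
  (2·δu/u)² = (2×0.101)² = 0.0405;  (1·δc/c)² = (1×0.0102)² = 0.000104
δQ/Q = √(0.0406) = 0.202

20.2%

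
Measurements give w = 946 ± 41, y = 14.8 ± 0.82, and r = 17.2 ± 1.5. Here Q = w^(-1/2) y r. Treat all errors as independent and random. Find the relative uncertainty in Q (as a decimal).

Since Q is a product/quotient, work with relative uncertainties:
  (−½·δw/w)² = (-0.5×0.0433)² = 0.000470;  (1·δy/y)² = (1×0.0554)² = 0.00307;  (1·δr/r)² = (1×0.0872)² = 0.00761
δQ/Q = √(0.0111) = 0.106

0.106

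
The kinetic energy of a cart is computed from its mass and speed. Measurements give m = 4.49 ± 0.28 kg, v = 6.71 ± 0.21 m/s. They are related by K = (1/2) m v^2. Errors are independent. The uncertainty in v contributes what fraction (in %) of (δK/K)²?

(δK/K)² = (1·δm/m)² + (2·δv/v)²
  m term: (1×0.0624)² = 0.00389
  v term: (2×0.0313)² = 0.00392
Total = 0.00781. Share from v = 0.00392/0.00781 = 0.502.

50.2%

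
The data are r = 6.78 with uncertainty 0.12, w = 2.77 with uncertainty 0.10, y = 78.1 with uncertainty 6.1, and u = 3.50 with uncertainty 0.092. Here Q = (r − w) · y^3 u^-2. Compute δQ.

37900

Let h = r − w = 4.01. δh = √(δr² + δw²) = √(0.0144 + 0.0100) = 0.156, so δh/h = 0.0390.
Q is then a monomial in h, y, u:
δQ/Q = √((δh/h)² + (3·δy/y)² + (-2·δu/u)²) = √(0.00152 + 0.0549 + 0.00276) = 0.243
Q = 1.56e+05, so δQ = 0.243 × 1.56e+05 = 37900.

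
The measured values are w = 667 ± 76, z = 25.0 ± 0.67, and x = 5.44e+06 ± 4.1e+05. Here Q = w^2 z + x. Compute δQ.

Let p = w^2·z = 1.11e+07. δp/p = √((2·δw/w)² + (1·δz/z)²) = √(0.0519 + 0.000718) = 0.229, so δp = 2.55e+06.
Q = p + x: δQ = √(δp² + δx²) = √(6.51e+12 + 1.68e+11) = 2.58e+06

2.58e+06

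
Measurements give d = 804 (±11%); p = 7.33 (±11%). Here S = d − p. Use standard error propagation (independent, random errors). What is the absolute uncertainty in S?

88.4

Each term contributes (cᵢ δxᵢ)² to (δS)²:
  (δd)² = 7820;  (δp)² = 0.650
δS = √(7820) = 88.4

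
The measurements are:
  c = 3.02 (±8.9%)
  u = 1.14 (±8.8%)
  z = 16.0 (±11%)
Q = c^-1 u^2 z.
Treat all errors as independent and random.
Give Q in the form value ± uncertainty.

Each factor contributes (exponent × relative error)² to (δQ/Q)²:
  (-1·δc/c)² = (-1×0.0890)² = 0.00792;  (2·δu/u)² = (2×0.0880)² = 0.0310;  (1·δz/z)² = (1×0.110)² = 0.0121
δQ/Q = √(0.0510) = 0.226
Q = 6.89, so δQ = 0.226 × 6.89 = 1.55.

6.89 ± 1.55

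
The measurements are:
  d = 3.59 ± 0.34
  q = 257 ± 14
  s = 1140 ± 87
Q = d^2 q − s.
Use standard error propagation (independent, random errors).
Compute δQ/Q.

0.303

Let p = d^2·q = 3310. δp/p = √((2·δd/d)² + (1·δq/q)²) = √(0.0359 + 0.00297) = 0.197, so δp = 653.
Q = p − s: δQ = √(δp² + δs²) = √(4.26e+05 + 7570) = 659
Q = 2170, so δQ/Q = 659/2170 = 0.303.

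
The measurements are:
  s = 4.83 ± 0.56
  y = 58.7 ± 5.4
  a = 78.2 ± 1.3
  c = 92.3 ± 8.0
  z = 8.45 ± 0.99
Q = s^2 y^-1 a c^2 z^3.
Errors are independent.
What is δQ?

Q is a product of powers, so relative uncertainties combine in quadrature:
  (2·δs/s)² = (2×0.116)² = 0.0538;  (-1·δy/y)² = (-1×0.0920)² = 0.00846;  (1·δa/a)² = (1×0.0166)² = 0.000276;  (2·δc/c)² = (2×0.0867)² = 0.0300;  (3·δz/z)² = (3×0.117)² = 0.124
δQ/Q = √(0.216) = 0.465
Q = 1.6e+08, so δQ = 0.465 × 1.6e+08 = 7.43e+07.

7.43e+07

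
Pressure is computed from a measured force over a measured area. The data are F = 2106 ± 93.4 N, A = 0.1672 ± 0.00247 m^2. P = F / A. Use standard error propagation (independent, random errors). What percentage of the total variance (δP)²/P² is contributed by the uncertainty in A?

(δP/P)² = (1·δF/F)² + (-1·δA/A)²
  F term: (1×0.0443)² = 0.00197
  A term: (-1×0.0148)² = 0.000218
Total = 0.00219. Share from A = 0.000218/0.00219 = 0.0999.

9.99%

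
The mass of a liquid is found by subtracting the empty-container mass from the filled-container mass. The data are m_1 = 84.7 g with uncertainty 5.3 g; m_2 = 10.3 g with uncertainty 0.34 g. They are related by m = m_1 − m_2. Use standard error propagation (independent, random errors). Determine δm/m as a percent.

7.14%

For a sum/difference, combine absolute errors in quadrature:
  (δm_1)² = 28.1;  (δm_2)² = 0.116
δm = √(28.2) = 5.31 g
m = 74.4 g, so δm/m = 5.31/74.4 = 0.0714.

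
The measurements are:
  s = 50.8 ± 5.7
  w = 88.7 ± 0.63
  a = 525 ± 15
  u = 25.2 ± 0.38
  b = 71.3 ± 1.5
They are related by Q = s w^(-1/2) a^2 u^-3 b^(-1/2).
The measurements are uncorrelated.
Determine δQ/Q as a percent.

13.4%

For a monomial Q ∝ s, w^(-1/2), a^2, u^-3, b^(-1/2), fractional errors add in quadrature:
  (1·δs/s)² = (1×0.112)² = 0.0126;  (−½·δw/w)² = (-0.5×0.00710)² = 1.26e-05;  (2·δa/a)² = (2×0.0286)² = 0.00327;  (-3·δu/u)² = (-3×0.0151)² = 0.00205;  (−½·δb/b)² = (-0.5×0.0210)² = 0.000111
δQ/Q = √(0.0180) = 0.134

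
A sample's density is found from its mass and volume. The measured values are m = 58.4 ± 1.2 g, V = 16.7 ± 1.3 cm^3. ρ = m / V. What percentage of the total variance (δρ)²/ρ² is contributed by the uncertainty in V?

(δρ/ρ)² = (1·δm/m)² + (-1·δV/V)²
  m term: (1×0.0205)² = 0.000422
  V term: (-1×0.0778)² = 0.00606
Total = 0.00648. Share from V = 0.00606/0.00648 = 0.935.

93.5%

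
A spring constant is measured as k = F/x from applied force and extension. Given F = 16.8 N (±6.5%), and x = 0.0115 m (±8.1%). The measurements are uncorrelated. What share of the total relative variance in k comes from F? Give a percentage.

(δk/k)² = (1·δF/F)² + (-1·δx/x)²
  F term: (1×0.0650)² = 0.00423
  x term: (-1×0.0810)² = 0.00656
Total = 0.0108. Share from F = 0.00423/0.0108 = 0.392.

39.2%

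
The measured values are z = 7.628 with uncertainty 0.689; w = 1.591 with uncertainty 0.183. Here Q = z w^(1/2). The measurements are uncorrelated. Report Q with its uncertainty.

For a monomial Q ∝ z, w^(1/2), fractional errors add in quadrature:
  (1·δz/z)² = (1×0.0903)² = 0.00816;  (½·δw/w)² = (0.5×0.115)² = 0.00331
δQ/Q = √(0.0115) = 0.107
Q = 9.622, so δQ = 0.107 × 9.622 = 1.03.

9.622 ± 1.03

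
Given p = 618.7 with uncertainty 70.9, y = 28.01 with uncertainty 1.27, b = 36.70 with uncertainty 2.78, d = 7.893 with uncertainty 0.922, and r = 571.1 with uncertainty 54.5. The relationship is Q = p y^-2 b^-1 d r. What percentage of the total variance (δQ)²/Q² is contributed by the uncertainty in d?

(δQ/Q)² = (1·δp/p)² + (-2·δy/y)² + (-1·δb/b)² + (1·δd/d)² + (1·δr/r)²
  p term: (1×0.115)² = 0.0131
  y term: (-2×0.0453)² = 0.00822
  b term: (-1×0.0757)² = 0.00574
  d term: (1×0.117)² = 0.0136
  r term: (1×0.0954)² = 0.00911
Total = 0.0498. Share from d = 0.0136/0.0498 = 0.274.

27.4%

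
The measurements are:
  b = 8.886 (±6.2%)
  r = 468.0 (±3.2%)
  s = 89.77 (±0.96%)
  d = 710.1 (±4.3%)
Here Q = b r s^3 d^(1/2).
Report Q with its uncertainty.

(8.017 ± 0.629) × 10^10

For a monomial Q ∝ b, r, s^3, d^(1/2), fractional errors add in quadrature:
  (1·δb/b)² = (1×0.0620)² = 0.00384;  (1·δr/r)² = (1×0.0320)² = 0.00102;  (3·δs/s)² = (3×0.00960)² = 0.000829;  (½·δd/d)² = (0.5×0.0430)² = 0.000462
δQ/Q = √(0.00616) = 0.0785
Q = 8.017e+10, so δQ = 0.0785 × 8.017e+10 = 6.29e+09.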